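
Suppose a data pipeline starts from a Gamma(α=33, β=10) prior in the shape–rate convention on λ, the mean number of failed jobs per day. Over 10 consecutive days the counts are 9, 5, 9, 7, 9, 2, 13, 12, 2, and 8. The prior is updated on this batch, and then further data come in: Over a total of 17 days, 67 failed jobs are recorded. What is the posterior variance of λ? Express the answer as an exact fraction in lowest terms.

Total count: 9 + 5 + 9 + 7 + 9 + 2 + 13 + 12 + 2 + 8 = 76.
Total exposure: 10 days.
After the first batch: Gamma(33 + 76, 10 + 10) = Gamma(109, 20).
Total count 67 over total exposure 17 days.
After the second batch: Gamma(109 + 67, 20 + 17) = Gamma(176, 37).
Posterior variance = α'/β'² = 176/1369.

176/1369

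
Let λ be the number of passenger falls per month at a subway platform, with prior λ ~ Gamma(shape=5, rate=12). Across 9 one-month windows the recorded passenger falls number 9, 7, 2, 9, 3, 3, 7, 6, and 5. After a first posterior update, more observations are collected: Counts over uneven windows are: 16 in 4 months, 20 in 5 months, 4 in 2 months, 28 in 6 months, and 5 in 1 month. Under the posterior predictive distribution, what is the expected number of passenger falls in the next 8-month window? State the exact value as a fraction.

Total count: 9 + 7 + 2 + 9 + 3 + 3 + 7 + 6 + 5 = 51.
Total exposure: 9 months.
After the first batch: Gamma(5 + 51, 12 + 9) = Gamma(56, 21).
Total count: 16 + 20 + 4 + 28 + 5 = 73.
Total exposure: 4 + 5 + 2 + 6 + 1 = 18 months.
After the second batch: Gamma(56 + 73, 21 + 18) = Gamma(129, 39).
Predictive mean over an 8-month window = T·E[λ|data] = 8·129/39 = 344/13.

344/13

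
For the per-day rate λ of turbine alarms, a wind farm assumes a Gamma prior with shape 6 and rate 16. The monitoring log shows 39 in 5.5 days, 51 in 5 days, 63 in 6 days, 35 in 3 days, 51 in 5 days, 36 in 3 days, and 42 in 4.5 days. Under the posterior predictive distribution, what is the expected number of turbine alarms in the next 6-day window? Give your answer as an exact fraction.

323/8

Total count: 39 + 51 + 63 + 35 + 51 + 36 + 42 = 317.
Total exposure: 5.5 + 5 + 6 + 3 + 5 + 3 + 4.5 = 32 days.
Gamma(α, β) with Poisson data over total exposure Σt gives posterior Gamma(α+Σx, β+Σt) = Gamma(323, 48).
Predictive mean over a 6-day window = T·E[λ|data] = 6·323/48 = 323/8.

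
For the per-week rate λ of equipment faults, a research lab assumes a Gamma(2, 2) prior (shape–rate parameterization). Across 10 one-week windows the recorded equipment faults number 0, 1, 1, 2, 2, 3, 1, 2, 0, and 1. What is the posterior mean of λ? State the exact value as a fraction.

Total count: 0 + 1 + 1 + 2 + 2 + 3 + 1 + 2 + 0 + 1 = 13.
Total exposure: 10 weeks.
By Gamma–Poisson conjugacy, the posterior is Gamma(α + Σx, β + Σt) = Gamma(2 + 13, 2 + 10) = Gamma(15, 12).
Posterior mean = α'/β' = 15/12 = 5/4.

5/4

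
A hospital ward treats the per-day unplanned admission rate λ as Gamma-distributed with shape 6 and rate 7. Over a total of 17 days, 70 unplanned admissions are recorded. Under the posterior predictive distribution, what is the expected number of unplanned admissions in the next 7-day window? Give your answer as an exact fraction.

133/6

Total count 70 over total exposure 17 days.
Gamma(α, β) with Poisson data over total exposure Σt gives posterior Gamma(α+Σx, β+Σt) = Gamma(76, 24).
Predictive mean over a 7-day window = T·E[λ|data] = 7·76/24 = 133/6.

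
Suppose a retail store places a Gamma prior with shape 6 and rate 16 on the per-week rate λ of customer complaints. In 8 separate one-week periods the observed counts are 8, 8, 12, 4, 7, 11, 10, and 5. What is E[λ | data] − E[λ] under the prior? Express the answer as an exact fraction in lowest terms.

Total count: 8 + 8 + 12 + 4 + 7 + 11 + 10 + 5 = 65.
Total exposure: 8 weeks.
Conjugate update: add total count to the shape and total exposure to the rate, giving Gamma(71, 24).
Posterior mean = 71/24 = 71/24; prior mean = 6/16 = 3/8. Difference = 71/24 − 3/8 = 31/12.

31/12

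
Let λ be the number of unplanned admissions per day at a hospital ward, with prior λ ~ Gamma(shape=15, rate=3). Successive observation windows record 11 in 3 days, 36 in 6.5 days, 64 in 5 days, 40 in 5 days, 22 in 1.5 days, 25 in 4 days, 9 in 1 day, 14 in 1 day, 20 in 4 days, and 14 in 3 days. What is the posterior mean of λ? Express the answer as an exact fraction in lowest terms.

Total count: 11 + 36 + 64 + 40 + 22 + 25 + 9 + 14 + 20 + 14 = 255.
Total exposure: 3 + 6.5 + 5 + 5 + 1.5 + 4 + 1 + 1 + 4 + 3 = 34 days.
Posterior: α' = 15 + 255 = 270, β' = 3 + 34 = 37.
Posterior mean = α'/β' = 270/37.

270/37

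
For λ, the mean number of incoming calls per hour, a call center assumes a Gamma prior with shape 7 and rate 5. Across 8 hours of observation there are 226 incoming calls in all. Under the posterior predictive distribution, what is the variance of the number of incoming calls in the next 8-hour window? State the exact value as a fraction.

39144/169

Total count 226 over total exposure 8 hours.
By Gamma–Poisson conjugacy, the posterior is Gamma(α + Σx, β + Σt) = Gamma(7 + 226, 5 + 8) = Gamma(233, 13).
The posterior predictive for a window of length T is Negative Binomial with variance T·α'·(β'+T)/β'² = 8·233·21/169 = 39144/169.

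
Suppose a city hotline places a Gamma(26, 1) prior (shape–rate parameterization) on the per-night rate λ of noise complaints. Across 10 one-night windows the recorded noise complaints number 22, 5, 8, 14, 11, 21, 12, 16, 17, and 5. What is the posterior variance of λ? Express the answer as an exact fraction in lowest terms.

Total count: 22 + 5 + 8 + 14 + 11 + 21 + 12 + 16 + 17 + 5 = 131.
Total exposure: 10 nights.
By Gamma–Poisson conjugacy, the posterior is Gamma(α + Σx, β + Σt) = Gamma(26 + 131, 1 + 10) = Gamma(157, 11).
Posterior variance = α'/β'² = 157/121.

157/121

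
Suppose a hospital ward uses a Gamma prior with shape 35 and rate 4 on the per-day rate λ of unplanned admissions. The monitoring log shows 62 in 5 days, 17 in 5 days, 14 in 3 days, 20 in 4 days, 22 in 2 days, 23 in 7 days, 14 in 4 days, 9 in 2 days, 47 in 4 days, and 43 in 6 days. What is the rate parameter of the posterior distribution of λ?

Total count: 62 + 17 + 14 + 20 + 22 + 23 + 14 + 9 + 47 + 43 = 271.
Total exposure: 5 + 5 + 3 + 4 + 2 + 7 + 4 + 2 + 4 + 6 = 42 days.
Gamma(α, β) with Poisson data over total exposure Σt gives posterior Gamma(α+Σx, β+Σt) = Gamma(306, 46).

46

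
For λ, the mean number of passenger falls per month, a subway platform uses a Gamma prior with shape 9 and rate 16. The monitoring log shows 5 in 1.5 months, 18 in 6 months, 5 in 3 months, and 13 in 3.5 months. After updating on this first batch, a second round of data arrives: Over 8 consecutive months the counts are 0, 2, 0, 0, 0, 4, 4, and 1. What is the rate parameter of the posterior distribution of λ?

38

Total count: 5 + 18 + 5 + 13 = 41.
Total exposure: 1.5 + 6 + 3 + 3.5 = 14 months.
After the first batch: Gamma(9 + 41, 16 + 14) = Gamma(50, 30).
Total count: 0 + 2 + 0 + 0 + 0 + 4 + 4 + 1 = 11.
Total exposure: 8 months.
After the second batch: Gamma(50 + 11, 30 + 8) = Gamma(61, 38).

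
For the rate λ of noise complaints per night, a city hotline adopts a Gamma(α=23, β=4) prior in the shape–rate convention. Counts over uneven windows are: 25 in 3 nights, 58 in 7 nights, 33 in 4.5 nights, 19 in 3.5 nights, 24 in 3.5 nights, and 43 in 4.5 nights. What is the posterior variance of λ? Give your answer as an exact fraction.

Total count: 25 + 58 + 33 + 19 + 24 + 43 = 202.
Total exposure: 3 + 7 + 4.5 + 3.5 + 3.5 + 4.5 = 26 nights.
The Gamma prior is conjugate for the Poisson rate, so λ | data ~ Gamma(23+202, 4+26) = Gamma(225, 30).
Posterior variance = α'/β'² = 225/900 = 1/4.

1/4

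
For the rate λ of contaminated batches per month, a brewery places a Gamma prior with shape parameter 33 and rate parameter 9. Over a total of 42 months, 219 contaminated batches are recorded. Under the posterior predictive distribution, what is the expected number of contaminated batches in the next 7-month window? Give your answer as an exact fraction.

Total count 219 over total exposure 42 months.
By Gamma–Poisson conjugacy, the posterior is Gamma(α + Σx, β + Σt) = Gamma(33 + 219, 9 + 42) = Gamma(252, 51).
Predictive mean over a 7-month window = T·E[λ|data] = 7·252/51 = 588/17.

588/17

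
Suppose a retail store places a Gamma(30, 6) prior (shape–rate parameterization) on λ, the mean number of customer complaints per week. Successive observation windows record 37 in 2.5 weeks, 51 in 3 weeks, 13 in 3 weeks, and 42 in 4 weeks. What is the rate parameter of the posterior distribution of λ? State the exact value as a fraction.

Total count: 37 + 51 + 13 + 42 = 143.
Total exposure: 2.5 + 3 + 3 + 4 = 12.5 weeks.
Gamma(α, β) with Poisson data over total exposure Σt gives posterior Gamma(α+Σx, β+Σt) = Gamma(173, 37/2).

37/2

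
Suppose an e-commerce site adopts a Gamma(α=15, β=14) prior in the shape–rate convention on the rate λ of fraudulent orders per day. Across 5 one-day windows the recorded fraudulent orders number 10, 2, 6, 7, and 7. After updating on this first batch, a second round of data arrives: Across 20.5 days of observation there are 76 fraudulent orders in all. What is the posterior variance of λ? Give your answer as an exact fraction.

Total count: 10 + 2 + 6 + 7 + 7 = 32.
Total exposure: 5 days.
After the first batch: Gamma(15 + 32, 14 + 5) = Gamma(47, 19).
Total count 76 over total exposure 20.5 days.
After the second batch: Gamma(47 + 76, 19 + 20.5) = Gamma(123, 79/2).
Posterior variance = α'/β'² = 123/(6241/4) = 492/6241.

492/6241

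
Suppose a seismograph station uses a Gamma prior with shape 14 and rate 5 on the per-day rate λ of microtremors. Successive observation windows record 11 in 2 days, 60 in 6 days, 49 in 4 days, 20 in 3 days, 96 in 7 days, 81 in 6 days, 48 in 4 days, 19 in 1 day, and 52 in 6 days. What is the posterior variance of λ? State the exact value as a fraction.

Total count: 11 + 60 + 49 + 20 + 96 + 81 + 48 + 19 + 52 = 436.
Total exposure: 2 + 6 + 4 + 3 + 7 + 6 + 4 + 1 + 6 = 39 days.
Posterior: α' = 14 + 436 = 450, β' = 5 + 39 = 44.
Posterior variance = α'/β'² = 450/1936 = 225/968.

225/968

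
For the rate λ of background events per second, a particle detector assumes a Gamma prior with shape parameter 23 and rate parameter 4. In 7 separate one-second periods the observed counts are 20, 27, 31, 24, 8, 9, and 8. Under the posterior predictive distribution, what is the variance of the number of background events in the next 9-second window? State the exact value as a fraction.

Total count: 20 + 27 + 31 + 24 + 8 + 9 + 8 = 127.
Total exposure: 7 seconds.
The Gamma prior is conjugate for the Poisson rate, so λ | data ~ Gamma(23+127, 4+7) = Gamma(150, 11).
The posterior predictive for a window of length T is Negative Binomial with variance T·α'·(β'+T)/β'² = 9·150·20/121 = 27000/121.

27000/121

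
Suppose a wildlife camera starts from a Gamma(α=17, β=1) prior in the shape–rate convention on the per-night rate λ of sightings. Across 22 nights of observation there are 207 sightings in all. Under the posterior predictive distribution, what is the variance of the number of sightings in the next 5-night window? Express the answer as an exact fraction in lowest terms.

Total count 207 over total exposure 22 nights.
Conjugate update: add total count to the shape and total exposure to the rate, giving Gamma(224, 23).
The posterior predictive for a window of length T is Negative Binomial with variance T·α'·(β'+T)/β'² = 5·224·28/529 = 31360/529.

31360/529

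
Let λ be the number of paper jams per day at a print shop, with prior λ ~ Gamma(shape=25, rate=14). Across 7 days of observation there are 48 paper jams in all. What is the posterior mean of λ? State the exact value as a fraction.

Total count 48 over total exposure 7 days.
By Gamma–Poisson conjugacy, the posterior is Gamma(α + Σx, β + Σt) = Gamma(25 + 48, 14 + 7) = Gamma(73, 21).
Posterior mean = α'/β' = 73/21.

73/21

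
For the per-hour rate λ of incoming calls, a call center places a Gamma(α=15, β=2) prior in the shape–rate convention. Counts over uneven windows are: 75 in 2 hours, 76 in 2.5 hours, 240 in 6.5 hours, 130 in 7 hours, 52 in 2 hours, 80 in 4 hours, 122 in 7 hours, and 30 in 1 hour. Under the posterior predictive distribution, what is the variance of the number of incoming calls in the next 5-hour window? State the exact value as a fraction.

Total count: 75 + 76 + 240 + 130 + 52 + 80 + 122 + 30 = 805.
Total exposure: 2 + 2.5 + 6.5 + 7 + 2 + 4 + 7 + 1 = 32 hours.
Conjugate update: add total count to the shape and total exposure to the rate, giving Gamma(820, 34).
The posterior predictive for a window of length T is Negative Binomial with variance T·α'·(β'+T)/β'² = 5·820·39/1156 = 39975/289.

39975/289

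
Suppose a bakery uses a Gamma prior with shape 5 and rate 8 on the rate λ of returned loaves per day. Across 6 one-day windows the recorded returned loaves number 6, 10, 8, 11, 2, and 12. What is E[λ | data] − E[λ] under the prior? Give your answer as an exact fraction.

Total count: 6 + 10 + 8 + 11 + 2 + 12 = 49.
Total exposure: 6 days.
Conjugate update: add total count to the shape and total exposure to the rate, giving Gamma(54, 14).
Posterior mean = 54/14 = 27/7; prior mean = 5/8 = 5/8. Difference = 27/7 − 5/8 = 181/56.

181/56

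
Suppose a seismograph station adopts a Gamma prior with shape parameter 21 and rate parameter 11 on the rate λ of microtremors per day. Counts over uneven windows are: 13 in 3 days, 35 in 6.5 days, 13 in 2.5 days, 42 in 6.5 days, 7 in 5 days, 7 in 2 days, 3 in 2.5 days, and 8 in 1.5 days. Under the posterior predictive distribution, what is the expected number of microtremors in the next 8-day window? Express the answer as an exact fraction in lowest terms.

Total count: 13 + 35 + 13 + 42 + 7 + 7 + 3 + 8 = 128.
Total exposure: 3 + 6.5 + 2.5 + 6.5 + 5 + 2 + 2.5 + 1.5 = 29.5 days.
By Gamma–Poisson conjugacy, the posterior is Gamma(α + Σx, β + Σt) = Gamma(21 + 128, 11 + 29.5) = Gamma(149, 81/2).
Predictive mean over an 8-day window = T·E[λ|data] = 8·149/(81/2) = 2384/81.

2384/81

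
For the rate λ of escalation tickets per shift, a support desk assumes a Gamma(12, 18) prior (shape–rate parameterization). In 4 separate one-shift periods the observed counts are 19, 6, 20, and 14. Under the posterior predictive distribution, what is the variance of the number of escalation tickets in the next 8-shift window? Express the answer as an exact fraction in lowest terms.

Total count: 19 + 6 + 20 + 14 = 59.
Total exposure: 4 shifts.
Posterior: α' = 12 + 59 = 71, β' = 18 + 4 = 22.
The posterior predictive for a window of length T is Negative Binomial with variance T·α'·(β'+T)/β'² = 8·71·30/484 = 4260/121.

4260/121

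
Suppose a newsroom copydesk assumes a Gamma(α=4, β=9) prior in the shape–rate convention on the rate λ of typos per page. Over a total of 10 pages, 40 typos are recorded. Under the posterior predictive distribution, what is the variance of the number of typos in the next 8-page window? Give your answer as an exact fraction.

Total count 40 over total exposure 10 pages.
By Gamma–Poisson conjugacy, the posterior is Gamma(α + Σx, β + Σt) = Gamma(4 + 40, 9 + 10) = Gamma(44, 19).
The posterior predictive for a window of length T is Negative Binomial with variance T·α'·(β'+T)/β'² = 8·44·27/361 = 9504/361.

9504/361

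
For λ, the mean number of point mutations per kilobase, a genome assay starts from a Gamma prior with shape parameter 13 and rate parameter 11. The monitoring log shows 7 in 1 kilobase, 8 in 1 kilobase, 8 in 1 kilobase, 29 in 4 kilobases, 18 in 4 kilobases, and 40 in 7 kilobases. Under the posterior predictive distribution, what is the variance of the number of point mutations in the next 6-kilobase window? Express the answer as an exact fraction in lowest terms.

Total count: 7 + 8 + 8 + 29 + 18 + 40 = 110.
Total exposure: 1 + 1 + 1 + 4 + 4 + 7 = 18 kilobases.
Posterior: α' = 13 + 110 = 123, β' = 11 + 18 = 29.
The posterior predictive for a window of length T is Negative Binomial with variance T·α'·(β'+T)/β'² = 6·123·35/841 = 25830/841.

25830/841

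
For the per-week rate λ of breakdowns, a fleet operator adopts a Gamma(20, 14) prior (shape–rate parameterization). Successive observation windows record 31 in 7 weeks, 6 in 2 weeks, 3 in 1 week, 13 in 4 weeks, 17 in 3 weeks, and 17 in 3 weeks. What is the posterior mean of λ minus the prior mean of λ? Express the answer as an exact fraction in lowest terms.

409/238

Total count: 31 + 6 + 3 + 13 + 17 + 17 = 87.
Total exposure: 7 + 2 + 1 + 4 + 3 + 3 = 20 weeks.
The Gamma prior is conjugate for the Poisson rate, so λ | data ~ Gamma(20+87, 14+20) = Gamma(107, 34).
Posterior mean = 107/34 = 107/34; prior mean = 20/14 = 10/7. Difference = 107/34 − 10/7 = 409/238.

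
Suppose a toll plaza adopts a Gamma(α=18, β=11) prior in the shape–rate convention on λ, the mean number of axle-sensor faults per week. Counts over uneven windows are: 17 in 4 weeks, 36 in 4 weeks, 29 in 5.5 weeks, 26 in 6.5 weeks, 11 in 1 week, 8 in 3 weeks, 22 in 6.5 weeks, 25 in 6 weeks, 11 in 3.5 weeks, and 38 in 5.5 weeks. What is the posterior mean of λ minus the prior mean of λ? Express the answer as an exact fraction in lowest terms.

3268/1243

Total count: 17 + 36 + 29 + 26 + 11 + 8 + 22 + 25 + 11 + 38 = 223.
Total exposure: 4 + 4 + 5.5 + 6.5 + 1 + 3 + 6.5 + 6 + 3.5 + 5.5 = 45.5 weeks.
Conjugate update: add total count to the shape and total exposure to the rate, giving Gamma(241, 113/2).
Posterior mean = 241/(113/2) = 482/113; prior mean = 18/11 = 18/11. Difference = 482/113 − 18/11 = 3268/1243.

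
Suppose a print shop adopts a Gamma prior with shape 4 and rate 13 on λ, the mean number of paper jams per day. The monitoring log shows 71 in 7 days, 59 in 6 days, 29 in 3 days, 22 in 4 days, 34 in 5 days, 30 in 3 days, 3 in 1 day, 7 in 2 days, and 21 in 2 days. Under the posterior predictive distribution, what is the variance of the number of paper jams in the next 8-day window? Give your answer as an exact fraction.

30240/529

Total count: 71 + 59 + 29 + 22 + 34 + 30 + 3 + 7 + 21 = 276.
Total exposure: 7 + 6 + 3 + 4 + 5 + 3 + 1 + 2 + 2 = 33 days.
Gamma(α, β) with Poisson data over total exposure Σt gives posterior Gamma(α+Σx, β+Σt) = Gamma(280, 46).
The posterior predictive for a window of length T is Negative Binomial with variance T·α'·(β'+T)/β'² = 8·280·54/2116 = 30240/529.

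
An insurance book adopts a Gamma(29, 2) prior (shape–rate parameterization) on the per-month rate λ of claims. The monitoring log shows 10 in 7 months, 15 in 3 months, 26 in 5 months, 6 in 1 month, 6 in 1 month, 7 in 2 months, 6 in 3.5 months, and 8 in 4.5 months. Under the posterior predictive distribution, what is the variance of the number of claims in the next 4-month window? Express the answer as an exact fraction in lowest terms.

14916/841

Total count: 10 + 15 + 26 + 6 + 6 + 7 + 6 + 8 = 84.
Total exposure: 7 + 3 + 5 + 1 + 1 + 2 + 3.5 + 4.5 = 27 months.
Gamma(α, β) with Poisson data over total exposure Σt gives posterior Gamma(α+Σx, β+Σt) = Gamma(113, 29).
The posterior predictive for a window of length T is Negative Binomial with variance T·α'·(β'+T)/β'² = 4·113·33/841 = 14916/841.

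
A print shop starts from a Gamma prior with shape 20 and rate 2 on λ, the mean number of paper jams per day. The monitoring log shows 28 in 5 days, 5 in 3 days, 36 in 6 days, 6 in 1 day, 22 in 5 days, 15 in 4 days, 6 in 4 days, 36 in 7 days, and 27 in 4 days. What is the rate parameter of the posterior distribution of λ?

Total count: 28 + 5 + 36 + 6 + 22 + 15 + 6 + 36 + 27 = 181.
Total exposure: 5 + 3 + 6 + 1 + 5 + 4 + 4 + 7 + 4 = 39 days.
Posterior: α' = 20 + 181 = 201, β' = 2 + 39 = 41.

41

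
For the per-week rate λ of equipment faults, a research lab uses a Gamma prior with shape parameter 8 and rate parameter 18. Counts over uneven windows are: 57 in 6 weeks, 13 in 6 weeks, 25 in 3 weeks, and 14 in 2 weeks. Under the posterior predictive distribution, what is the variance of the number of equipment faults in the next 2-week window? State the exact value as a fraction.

8658/1225

Total count: 57 + 13 + 25 + 14 = 109.
Total exposure: 6 + 6 + 3 + 2 = 17 weeks.
By Gamma–Poisson conjugacy, the posterior is Gamma(α + Σx, β + Σt) = Gamma(8 + 109, 18 + 17) = Gamma(117, 35).
The posterior predictive for a window of length T is Negative Binomial with variance T·α'·(β'+T)/β'² = 2·117·37/1225 = 8658/1225.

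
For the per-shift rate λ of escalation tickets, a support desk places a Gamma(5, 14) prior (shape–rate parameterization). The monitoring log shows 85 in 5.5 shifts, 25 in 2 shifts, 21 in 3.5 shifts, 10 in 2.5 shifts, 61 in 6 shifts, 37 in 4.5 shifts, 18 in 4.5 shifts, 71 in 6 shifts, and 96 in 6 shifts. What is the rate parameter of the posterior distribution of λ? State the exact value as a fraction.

109/2

Total count: 85 + 25 + 21 + 10 + 61 + 37 + 18 + 71 + 96 = 424.
Total exposure: 5.5 + 2 + 3.5 + 2.5 + 6 + 4.5 + 4.5 + 6 + 6 = 40.5 shifts.
Gamma(α, β) with Poisson data over total exposure Σt gives posterior Gamma(α+Σx, β+Σt) = Gamma(429, 109/2).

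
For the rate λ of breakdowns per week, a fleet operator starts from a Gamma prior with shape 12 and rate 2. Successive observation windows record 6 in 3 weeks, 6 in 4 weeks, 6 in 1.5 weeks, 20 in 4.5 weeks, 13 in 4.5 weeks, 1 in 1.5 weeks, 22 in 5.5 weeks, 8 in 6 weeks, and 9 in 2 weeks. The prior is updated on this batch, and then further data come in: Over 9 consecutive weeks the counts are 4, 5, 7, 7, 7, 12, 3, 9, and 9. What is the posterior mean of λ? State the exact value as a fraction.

332/87

Total count: 6 + 6 + 6 + 20 + 13 + 1 + 22 + 8 + 9 = 91.
Total exposure: 3 + 4 + 1.5 + 4.5 + 4.5 + 1.5 + 5.5 + 6 + 2 = 32.5 weeks.
After the first batch: Gamma(12 + 91, 2 + 32.5) = Gamma(103, 69/2).
Total count: 4 + 5 + 7 + 7 + 7 + 12 + 3 + 9 + 9 = 63.
Total exposure: 9 weeks.
After the second batch: Gamma(103 + 63, 69/2 + 9) = Gamma(166, 87/2).
Posterior mean = α'/β' = 166/(87/2) = 332/87.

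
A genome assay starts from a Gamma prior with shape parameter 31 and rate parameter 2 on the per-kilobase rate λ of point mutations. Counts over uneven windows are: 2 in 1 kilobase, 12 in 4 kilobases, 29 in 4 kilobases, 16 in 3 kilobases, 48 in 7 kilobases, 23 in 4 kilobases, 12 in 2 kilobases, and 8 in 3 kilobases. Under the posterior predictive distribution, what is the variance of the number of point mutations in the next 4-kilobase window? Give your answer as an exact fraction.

Total count: 2 + 12 + 29 + 16 + 48 + 23 + 12 + 8 = 150.
Total exposure: 1 + 4 + 4 + 3 + 7 + 4 + 2 + 3 = 28 kilobases.
Gamma(α, β) with Poisson data over total exposure Σt gives posterior Gamma(α+Σx, β+Σt) = Gamma(181, 30).
The posterior predictive for a window of length T is Negative Binomial with variance T·α'·(β'+T)/β'² = 4·181·34/900 = 6154/225.

6154/225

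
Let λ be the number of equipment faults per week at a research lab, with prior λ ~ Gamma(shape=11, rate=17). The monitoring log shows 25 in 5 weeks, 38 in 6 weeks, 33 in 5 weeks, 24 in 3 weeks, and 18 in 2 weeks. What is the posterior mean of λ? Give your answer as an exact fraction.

149/38

Total count: 25 + 38 + 33 + 24 + 18 = 138.
Total exposure: 5 + 6 + 5 + 3 + 2 = 21 weeks.
Posterior: α' = 11 + 138 = 149, β' = 17 + 21 = 38.
Posterior mean = α'/β' = 149/38.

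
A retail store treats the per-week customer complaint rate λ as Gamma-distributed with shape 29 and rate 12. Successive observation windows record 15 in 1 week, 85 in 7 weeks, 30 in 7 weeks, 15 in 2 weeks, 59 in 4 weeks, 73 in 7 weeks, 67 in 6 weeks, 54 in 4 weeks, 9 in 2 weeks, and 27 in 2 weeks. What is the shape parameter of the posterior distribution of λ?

Total count: 15 + 85 + 30 + 15 + 59 + 73 + 67 + 54 + 9 + 27 = 434.
Total exposure: 1 + 7 + 7 + 2 + 4 + 7 + 6 + 4 + 2 + 2 = 42 weeks.
Posterior: α' = 29 + 434 = 463, β' = 12 + 42 = 54.

463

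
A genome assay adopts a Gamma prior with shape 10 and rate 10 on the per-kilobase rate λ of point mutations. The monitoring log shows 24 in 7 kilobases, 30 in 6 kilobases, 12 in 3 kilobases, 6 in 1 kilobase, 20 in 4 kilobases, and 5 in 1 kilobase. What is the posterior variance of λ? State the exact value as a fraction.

Total count: 24 + 30 + 12 + 6 + 20 + 5 = 97.
Total exposure: 7 + 6 + 3 + 1 + 4 + 1 = 22 kilobases.
By Gamma–Poisson conjugacy, the posterior is Gamma(α + Σx, β + Σt) = Gamma(10 + 97, 10 + 22) = Gamma(107, 32).
Posterior variance = α'/β'² = 107/1024.

107/1024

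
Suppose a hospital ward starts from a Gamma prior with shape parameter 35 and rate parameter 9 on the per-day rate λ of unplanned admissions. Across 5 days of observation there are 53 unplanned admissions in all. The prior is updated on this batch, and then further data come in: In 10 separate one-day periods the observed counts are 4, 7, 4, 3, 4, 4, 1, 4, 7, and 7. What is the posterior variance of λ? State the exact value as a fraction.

Total count 53 over total exposure 5 days.
After the first batch: Gamma(35 + 53, 9 + 5) = Gamma(88, 14).
Total count: 4 + 7 + 4 + 3 + 4 + 4 + 1 + 4 + 7 + 7 = 45.
Total exposure: 10 days.
After the second batch: Gamma(88 + 45, 14 + 10) = Gamma(133, 24).
Posterior variance = α'/β'² = 133/576.

133/576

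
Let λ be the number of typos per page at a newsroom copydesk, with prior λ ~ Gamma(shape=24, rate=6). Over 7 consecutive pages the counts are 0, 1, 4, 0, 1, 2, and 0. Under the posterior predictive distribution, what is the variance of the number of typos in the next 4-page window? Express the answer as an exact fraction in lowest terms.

2176/169

Total count: 0 + 1 + 4 + 0 + 1 + 2 + 0 = 8.
Total exposure: 7 pages.
Posterior: α' = 24 + 8 = 32, β' = 6 + 7 = 13.
The posterior predictive for a window of length T is Negative Binomial with variance T·α'·(β'+T)/β'² = 4·32·17/169 = 2176/169.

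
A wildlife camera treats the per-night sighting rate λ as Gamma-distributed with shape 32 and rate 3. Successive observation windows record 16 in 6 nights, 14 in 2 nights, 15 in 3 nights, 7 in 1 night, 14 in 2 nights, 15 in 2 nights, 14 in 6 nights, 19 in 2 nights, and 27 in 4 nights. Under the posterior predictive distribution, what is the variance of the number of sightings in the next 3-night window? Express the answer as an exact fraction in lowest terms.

Total count: 16 + 14 + 15 + 7 + 14 + 15 + 14 + 19 + 27 = 141.
Total exposure: 6 + 2 + 3 + 1 + 2 + 2 + 6 + 2 + 4 = 28 nights.
Conjugate update: add total count to the shape and total exposure to the rate, giving Gamma(173, 31).
The posterior predictive for a window of length T is Negative Binomial with variance T·α'·(β'+T)/β'² = 3·173·34/961 = 17646/961.

17646/961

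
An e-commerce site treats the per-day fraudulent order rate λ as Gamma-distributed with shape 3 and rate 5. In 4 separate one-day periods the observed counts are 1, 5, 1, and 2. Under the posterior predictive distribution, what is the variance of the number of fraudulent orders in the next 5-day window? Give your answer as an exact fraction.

Total count: 1 + 5 + 1 + 2 = 9.
Total exposure: 4 days.
The Gamma prior is conjugate for the Poisson rate, so λ | data ~ Gamma(3+9, 5+4) = Gamma(12, 9).
The posterior predictive for a window of length T is Negative Binomial with variance T·α'·(β'+T)/β'² = 5·12·14/81 = 280/27.

280/27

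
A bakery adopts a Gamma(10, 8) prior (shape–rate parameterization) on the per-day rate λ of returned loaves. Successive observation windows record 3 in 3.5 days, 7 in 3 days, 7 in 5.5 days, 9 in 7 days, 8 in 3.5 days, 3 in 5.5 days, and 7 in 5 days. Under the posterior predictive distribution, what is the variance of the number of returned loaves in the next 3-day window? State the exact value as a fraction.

Total count: 3 + 7 + 7 + 9 + 8 + 3 + 7 = 44.
Total exposure: 3.5 + 3 + 5.5 + 7 + 3.5 + 5.5 + 5 = 33 days.
Posterior: α' = 10 + 44 = 54, β' = 8 + 33 = 41.
The posterior predictive for a window of length T is Negative Binomial with variance T·α'·(β'+T)/β'² = 3·54·44/1681 = 7128/1681.

7128/1681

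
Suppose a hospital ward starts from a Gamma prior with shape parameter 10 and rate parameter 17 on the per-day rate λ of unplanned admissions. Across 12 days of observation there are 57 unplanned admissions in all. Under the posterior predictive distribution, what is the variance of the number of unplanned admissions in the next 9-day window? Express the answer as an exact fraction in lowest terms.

Total count 57 over total exposure 12 days.
The Gamma prior is conjugate for the Poisson rate, so λ | data ~ Gamma(10+57, 17+12) = Gamma(67, 29).
The posterior predictive for a window of length T is Negative Binomial with variance T·α'·(β'+T)/β'² = 9·67·38/841 = 22914/841.

22914/841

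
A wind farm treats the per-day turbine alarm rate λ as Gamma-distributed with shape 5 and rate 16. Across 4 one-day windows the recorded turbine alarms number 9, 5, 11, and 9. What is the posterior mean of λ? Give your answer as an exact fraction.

Total count: 9 + 5 + 11 + 9 = 34.
Total exposure: 4 days.
By Gamma–Poisson conjugacy, the posterior is Gamma(α + Σx, β + Σt) = Gamma(5 + 34, 16 + 4) = Gamma(39, 20).
Posterior mean = α'/β' = 39/20.

39/20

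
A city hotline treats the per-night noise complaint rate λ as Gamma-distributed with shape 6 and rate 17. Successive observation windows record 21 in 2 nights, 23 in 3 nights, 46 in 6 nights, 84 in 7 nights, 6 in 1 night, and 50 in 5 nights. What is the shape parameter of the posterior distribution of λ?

Total count: 21 + 23 + 46 + 84 + 6 + 50 = 230.
Total exposure: 2 + 3 + 6 + 7 + 1 + 5 = 24 nights.
The Gamma prior is conjugate for the Poisson rate, so λ | data ~ Gamma(6+230, 17+24) = Gamma(236, 41).

236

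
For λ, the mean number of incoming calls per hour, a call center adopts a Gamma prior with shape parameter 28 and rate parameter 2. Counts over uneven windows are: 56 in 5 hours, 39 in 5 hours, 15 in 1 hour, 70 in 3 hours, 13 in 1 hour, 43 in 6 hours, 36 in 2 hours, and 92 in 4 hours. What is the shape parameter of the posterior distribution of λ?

Total count: 56 + 39 + 15 + 70 + 13 + 43 + 36 + 92 = 364.
Total exposure: 5 + 5 + 1 + 3 + 1 + 6 + 2 + 4 = 27 hours.
Posterior: α' = 28 + 364 = 392, β' = 2 + 27 = 29.

392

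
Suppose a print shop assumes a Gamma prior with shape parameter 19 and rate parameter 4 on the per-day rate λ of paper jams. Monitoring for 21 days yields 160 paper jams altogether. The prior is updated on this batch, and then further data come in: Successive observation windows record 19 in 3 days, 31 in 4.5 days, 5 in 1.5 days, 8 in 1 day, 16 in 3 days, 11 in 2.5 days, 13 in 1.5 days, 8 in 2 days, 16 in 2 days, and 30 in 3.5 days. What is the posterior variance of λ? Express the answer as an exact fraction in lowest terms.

448/3267

Total count 160 over total exposure 21 days.
After the first batch: Gamma(19 + 160, 4 + 21) = Gamma(179, 25).
Total count: 19 + 31 + 5 + 8 + 16 + 11 + 13 + 8 + 16 + 30 = 157.
Total exposure: 3 + 4.5 + 1.5 + 1 + 3 + 2.5 + 1.5 + 2 + 2 + 3.5 = 24.5 days.
After the second batch: Gamma(179 + 157, 25 + 24.5) = Gamma(336, 99/2).
Posterior variance = α'/β'² = 336/(9801/4) = 448/3267.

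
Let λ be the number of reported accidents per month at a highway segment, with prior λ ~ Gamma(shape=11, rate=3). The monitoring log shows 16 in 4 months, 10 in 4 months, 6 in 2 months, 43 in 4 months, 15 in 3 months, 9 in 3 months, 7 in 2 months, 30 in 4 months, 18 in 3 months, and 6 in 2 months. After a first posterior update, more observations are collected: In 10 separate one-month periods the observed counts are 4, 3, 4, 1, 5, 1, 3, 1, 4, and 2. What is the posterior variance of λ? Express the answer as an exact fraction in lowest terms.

Total count: 16 + 10 + 6 + 43 + 15 + 9 + 7 + 30 + 18 + 6 = 160.
Total exposure: 4 + 4 + 2 + 4 + 3 + 3 + 2 + 4 + 3 + 2 = 31 months.
After the first batch: Gamma(11 + 160, 3 + 31) = Gamma(171, 34).
Total count: 4 + 3 + 4 + 1 + 5 + 1 + 3 + 1 + 4 + 2 = 28.
Total exposure: 10 months.
After the second batch: Gamma(171 + 28, 34 + 10) = Gamma(199, 44).
Posterior variance = α'/β'² = 199/1936.

199/1936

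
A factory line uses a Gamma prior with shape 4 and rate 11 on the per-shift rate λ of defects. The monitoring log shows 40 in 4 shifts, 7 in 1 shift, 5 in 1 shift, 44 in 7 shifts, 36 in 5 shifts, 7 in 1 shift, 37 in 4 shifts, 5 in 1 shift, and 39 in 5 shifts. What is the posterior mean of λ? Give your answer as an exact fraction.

Total count: 40 + 7 + 5 + 44 + 36 + 7 + 37 + 5 + 39 = 220.
Total exposure: 4 + 1 + 1 + 7 + 5 + 1 + 4 + 1 + 5 = 29 shifts.
Conjugate update: add total count to the shape and total exposure to the rate, giving Gamma(224, 40).
Posterior mean = α'/β' = 224/40 = 28/5.

28/5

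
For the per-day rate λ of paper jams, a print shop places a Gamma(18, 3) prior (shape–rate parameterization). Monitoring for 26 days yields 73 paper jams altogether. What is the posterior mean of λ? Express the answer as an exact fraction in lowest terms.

Total count 73 over total exposure 26 days.
The Gamma prior is conjugate for the Poisson rate, so λ | data ~ Gamma(18+73, 3+26) = Gamma(91, 29).
Posterior mean = α'/β' = 91/29.

91/29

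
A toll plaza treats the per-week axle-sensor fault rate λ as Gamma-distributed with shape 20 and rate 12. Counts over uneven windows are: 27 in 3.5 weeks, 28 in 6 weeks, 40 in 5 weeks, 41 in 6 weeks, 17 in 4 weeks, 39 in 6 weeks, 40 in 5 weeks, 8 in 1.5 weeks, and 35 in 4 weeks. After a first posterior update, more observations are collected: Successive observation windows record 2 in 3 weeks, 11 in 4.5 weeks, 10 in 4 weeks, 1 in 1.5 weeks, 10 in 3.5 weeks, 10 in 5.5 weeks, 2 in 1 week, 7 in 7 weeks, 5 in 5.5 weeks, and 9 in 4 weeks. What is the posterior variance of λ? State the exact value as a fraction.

1448/34225

Total count: 27 + 28 + 40 + 41 + 17 + 39 + 40 + 8 + 35 = 275.
Total exposure: 3.5 + 6 + 5 + 6 + 4 + 6 + 5 + 1.5 + 4 = 41 weeks.
After the first batch: Gamma(20 + 275, 12 + 41) = Gamma(295, 53).
Total count: 2 + 11 + 10 + 1 + 10 + 10 + 2 + 7 + 5 + 9 = 67.
Total exposure: 3 + 4.5 + 4 + 1.5 + 3.5 + 5.5 + 1 + 7 + 5.5 + 4 = 39.5 weeks.
After the second batch: Gamma(295 + 67, 53 + 39.5) = Gamma(362, 185/2).
Posterior variance = α'/β'² = 362/(34225/4) = 1448/34225.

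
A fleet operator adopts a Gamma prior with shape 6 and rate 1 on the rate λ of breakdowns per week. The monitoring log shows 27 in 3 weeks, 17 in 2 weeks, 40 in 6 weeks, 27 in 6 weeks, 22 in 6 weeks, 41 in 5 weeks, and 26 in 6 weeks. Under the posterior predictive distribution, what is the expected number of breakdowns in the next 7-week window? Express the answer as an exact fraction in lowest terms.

Total count: 27 + 17 + 40 + 27 + 22 + 41 + 26 = 200.
Total exposure: 3 + 2 + 6 + 6 + 6 + 5 + 6 = 34 weeks.
The Gamma prior is conjugate for the Poisson rate, so λ | data ~ Gamma(6+200, 1+34) = Gamma(206, 35).
Predictive mean over a 7-week window = T·E[λ|data] = 7·206/35 = 206/5.

206/5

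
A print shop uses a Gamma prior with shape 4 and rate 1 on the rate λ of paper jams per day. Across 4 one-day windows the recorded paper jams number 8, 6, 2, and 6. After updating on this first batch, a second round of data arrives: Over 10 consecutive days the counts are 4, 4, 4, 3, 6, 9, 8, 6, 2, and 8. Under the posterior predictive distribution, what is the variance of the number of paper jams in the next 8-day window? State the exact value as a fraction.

2944/45

Total count: 8 + 6 + 2 + 6 = 22.
Total exposure: 4 days.
After the first batch: Gamma(4 + 22, 1 + 4) = Gamma(26, 5).
Total count: 4 + 4 + 4 + 3 + 6 + 9 + 8 + 6 + 2 + 8 = 54.
Total exposure: 10 days.
After the second batch: Gamma(26 + 54, 5 + 10) = Gamma(80, 15).
The posterior predictive for a window of length T is Negative Binomial with variance T·α'·(β'+T)/β'² = 8·80·23/225 = 2944/45.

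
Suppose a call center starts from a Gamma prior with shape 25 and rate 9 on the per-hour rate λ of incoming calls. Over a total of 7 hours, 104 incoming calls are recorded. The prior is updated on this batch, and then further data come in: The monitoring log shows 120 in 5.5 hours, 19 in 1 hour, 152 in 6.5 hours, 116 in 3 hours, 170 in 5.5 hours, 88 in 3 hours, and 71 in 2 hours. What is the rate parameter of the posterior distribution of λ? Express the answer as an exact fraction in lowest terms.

85/2

Total count 104 over total exposure 7 hours.
After the first batch: Gamma(25 + 104, 9 + 7) = Gamma(129, 16).
Total count: 120 + 19 + 152 + 116 + 170 + 88 + 71 = 736.
Total exposure: 5.5 + 1 + 6.5 + 3 + 5.5 + 3 + 2 = 26.5 hours.
After the second batch: Gamma(129 + 736, 16 + 26.5) = Gamma(865, 85/2).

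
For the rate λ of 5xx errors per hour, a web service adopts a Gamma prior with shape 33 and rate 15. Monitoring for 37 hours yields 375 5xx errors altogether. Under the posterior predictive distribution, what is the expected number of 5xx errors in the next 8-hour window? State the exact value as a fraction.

Total count 375 over total exposure 37 hours.
Posterior: α' = 33 + 375 = 408, β' = 15 + 37 = 52.
Predictive mean over an 8-hour window = T·E[λ|data] = 8·408/52 = 816/13.

816/13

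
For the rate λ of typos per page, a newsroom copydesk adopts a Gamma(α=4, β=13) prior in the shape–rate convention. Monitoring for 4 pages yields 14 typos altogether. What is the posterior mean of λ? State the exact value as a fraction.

18/17

Total count 14 over total exposure 4 pages.
The Gamma prior is conjugate for the Poisson rate, so λ | data ~ Gamma(4+14, 13+4) = Gamma(18, 17).
Posterior mean = α'/β' = 18/17.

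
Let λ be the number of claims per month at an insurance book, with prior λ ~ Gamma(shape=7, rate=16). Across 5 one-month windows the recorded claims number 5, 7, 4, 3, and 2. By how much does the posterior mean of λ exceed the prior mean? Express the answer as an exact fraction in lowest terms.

43/48

Total count: 5 + 7 + 4 + 3 + 2 = 21.
Total exposure: 5 months.
Gamma(α, β) with Poisson data over total exposure Σt gives posterior Gamma(α+Σx, β+Σt) = Gamma(28, 21).
Posterior mean = 28/21 = 4/3; prior mean = 7/16 = 7/16. Difference = 4/3 − 7/16 = 43/48.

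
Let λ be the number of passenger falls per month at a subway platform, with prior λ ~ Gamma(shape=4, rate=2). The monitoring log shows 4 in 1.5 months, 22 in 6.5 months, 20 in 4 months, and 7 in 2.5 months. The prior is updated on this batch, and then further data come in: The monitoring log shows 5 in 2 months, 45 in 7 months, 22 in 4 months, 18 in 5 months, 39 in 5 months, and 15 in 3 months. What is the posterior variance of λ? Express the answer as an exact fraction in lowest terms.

Total count: 4 + 22 + 20 + 7 = 53.
Total exposure: 1.5 + 6.5 + 4 + 2.5 = 14.5 months.
After the first batch: Gamma(4 + 53, 2 + 14.5) = Gamma(57, 33/2).
Total count: 5 + 45 + 22 + 18 + 39 + 15 = 144.
Total exposure: 2 + 7 + 4 + 5 + 5 + 3 = 26 months.
After the second batch: Gamma(57 + 144, 33/2 + 26) = Gamma(201, 85/2).
Posterior variance = α'/β'² = 201/(7225/4) = 804/7225.

804/7225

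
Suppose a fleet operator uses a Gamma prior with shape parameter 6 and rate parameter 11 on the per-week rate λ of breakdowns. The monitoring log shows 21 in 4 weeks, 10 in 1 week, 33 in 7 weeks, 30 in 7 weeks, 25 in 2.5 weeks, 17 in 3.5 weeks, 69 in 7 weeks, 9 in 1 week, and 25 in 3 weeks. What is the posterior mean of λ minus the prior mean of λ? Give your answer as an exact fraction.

Total count: 21 + 10 + 33 + 30 + 25 + 17 + 69 + 9 + 25 = 239.
Total exposure: 4 + 1 + 7 + 7 + 2.5 + 3.5 + 7 + 1 + 3 = 36 weeks.
Posterior: α' = 6 + 239 = 245, β' = 11 + 36 = 47.
Posterior mean = 245/47 = 245/47; prior mean = 6/11 = 6/11. Difference = 245/47 − 6/11 = 2413/517.

2413/517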